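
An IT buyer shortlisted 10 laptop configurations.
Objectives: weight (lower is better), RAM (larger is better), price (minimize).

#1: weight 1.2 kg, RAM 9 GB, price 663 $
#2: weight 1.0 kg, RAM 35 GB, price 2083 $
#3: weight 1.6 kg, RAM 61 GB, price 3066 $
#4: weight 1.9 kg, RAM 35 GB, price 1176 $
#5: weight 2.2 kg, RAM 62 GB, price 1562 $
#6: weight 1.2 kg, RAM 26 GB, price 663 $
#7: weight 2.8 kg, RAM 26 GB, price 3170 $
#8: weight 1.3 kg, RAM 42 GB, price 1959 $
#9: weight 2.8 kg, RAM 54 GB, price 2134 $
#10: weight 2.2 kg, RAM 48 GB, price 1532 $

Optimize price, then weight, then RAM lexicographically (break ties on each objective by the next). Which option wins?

#6

First minimize price: best is 663, kept {#1, #6}.
Then minimize weight: best is 1.2, kept {#1, #6}.
Then maximize RAM: best is 26, kept {#6}.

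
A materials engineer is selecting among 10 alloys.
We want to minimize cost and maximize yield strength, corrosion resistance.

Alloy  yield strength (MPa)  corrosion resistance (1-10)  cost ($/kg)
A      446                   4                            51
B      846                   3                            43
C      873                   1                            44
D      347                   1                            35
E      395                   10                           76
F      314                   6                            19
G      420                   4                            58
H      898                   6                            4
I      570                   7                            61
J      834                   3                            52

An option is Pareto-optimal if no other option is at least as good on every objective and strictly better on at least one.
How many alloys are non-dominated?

3

A: dominated by H (yield strength 898≥446, corrosion resistance 6≥4, cost 4≤51).
B: dominated by H (yield strength 898≥846, corrosion resistance 6≥3, cost 4≤43).
C: dominated by H (yield strength 898≥873, corrosion resistance 6≥1, cost 4≤44).
D: dominated by H (yield strength 898≥347, corrosion resistance 6≥1, cost 4≤35).
E: not dominated (best corrosion resistance).
F: dominated by H (yield strength 898≥314, corrosion resistance 6≥6, cost 4≤19).
G: dominated by A (yield strength 446≥420, corrosion resistance 4≥4, cost 51≤58).
H: not dominated (best yield strength).
I: not dominated.
J: dominated by B (yield strength 846≥834, corrosion resistance 3≥3, cost 43≤52).
Pareto-optimal: E, H, I → 3.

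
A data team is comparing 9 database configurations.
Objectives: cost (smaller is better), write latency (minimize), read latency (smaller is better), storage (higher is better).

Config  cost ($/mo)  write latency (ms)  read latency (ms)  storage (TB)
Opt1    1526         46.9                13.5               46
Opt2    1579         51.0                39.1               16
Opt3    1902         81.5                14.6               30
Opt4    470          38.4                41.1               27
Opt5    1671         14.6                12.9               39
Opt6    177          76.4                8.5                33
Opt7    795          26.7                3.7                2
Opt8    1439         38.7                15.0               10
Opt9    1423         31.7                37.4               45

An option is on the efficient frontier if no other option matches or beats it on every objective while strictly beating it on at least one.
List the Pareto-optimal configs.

Opt1: not dominated (best storage).
Opt2: dominated by Opt1 (cost 1526≤1579, write latency 46.9≤51.0, read latency 13.5≤39.1, storage 46≥16).
Opt3: dominated by Opt1 (cost 1526≤1902, write latency 46.9≤81.5, read latency 13.5≤14.6, storage 46≥30).
Opt4: not dominated.
Opt5: not dominated (best write latency).
Opt6: not dominated (best cost).
Opt7: not dominated (best read latency).
Opt8: not dominated.
Opt9: not dominated.

Opt1, Opt4, Opt5, Opt6, Opt7, Opt8, Opt9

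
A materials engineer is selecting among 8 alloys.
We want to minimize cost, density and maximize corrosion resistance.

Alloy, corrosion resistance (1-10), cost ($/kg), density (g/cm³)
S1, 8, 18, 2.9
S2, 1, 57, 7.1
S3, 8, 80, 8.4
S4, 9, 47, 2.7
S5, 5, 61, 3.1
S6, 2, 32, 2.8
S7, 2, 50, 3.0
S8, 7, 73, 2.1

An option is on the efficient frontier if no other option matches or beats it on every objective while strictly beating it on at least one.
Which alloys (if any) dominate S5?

S1, S4

S1: corrosion resistance 8≥5, cost 18≤61, density 2.9≤3.1 — dominates S5.
S4: corrosion resistance 9≥5, cost 47≤61, density 2.7≤3.1 — dominates S5.
Others (S2, S3, S6, S7, S8) are each worse than S5 on at least one objective.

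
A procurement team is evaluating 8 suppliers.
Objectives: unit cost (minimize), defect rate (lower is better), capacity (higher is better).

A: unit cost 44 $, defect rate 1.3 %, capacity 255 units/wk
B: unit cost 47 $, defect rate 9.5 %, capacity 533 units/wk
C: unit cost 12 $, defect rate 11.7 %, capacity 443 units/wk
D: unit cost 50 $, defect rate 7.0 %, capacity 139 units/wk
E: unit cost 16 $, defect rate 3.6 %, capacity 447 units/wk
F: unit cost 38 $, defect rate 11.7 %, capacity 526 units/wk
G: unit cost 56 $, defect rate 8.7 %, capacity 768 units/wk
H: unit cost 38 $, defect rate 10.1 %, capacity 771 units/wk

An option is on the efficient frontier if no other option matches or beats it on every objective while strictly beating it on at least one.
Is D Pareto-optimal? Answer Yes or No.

No

A vs D: unit cost 44≤50, defect rate 1.3≤7.0, capacity 255≥139 — A is at least as good on every objective and strictly better on at least one, so A dominates D.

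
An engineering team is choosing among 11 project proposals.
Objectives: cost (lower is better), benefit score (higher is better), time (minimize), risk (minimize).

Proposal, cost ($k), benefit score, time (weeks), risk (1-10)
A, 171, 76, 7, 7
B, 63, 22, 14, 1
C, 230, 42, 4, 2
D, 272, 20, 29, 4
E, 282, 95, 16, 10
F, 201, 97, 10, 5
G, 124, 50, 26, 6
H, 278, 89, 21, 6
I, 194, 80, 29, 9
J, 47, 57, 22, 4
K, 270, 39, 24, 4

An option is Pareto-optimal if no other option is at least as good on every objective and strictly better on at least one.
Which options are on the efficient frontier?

A, B, C, F, I, J

A: not dominated.
B: not dominated (best risk).
C: not dominated (best time).
D: dominated by B (cost 63≤272, benefit score 22≥20, time 14≤29, risk 1≤4).
E: dominated by F (cost 201≤282, benefit score 97≥95, time 10≤16, risk 5≤10).
F: not dominated (best benefit score).
G: dominated by J (cost 47≤124, benefit score 57≥50, time 22≤26, risk 4≤6).
H: dominated by F (cost 201≤278, benefit score 97≥89, time 10≤21, risk 5≤6).
I: not dominated.
J: not dominated (best cost).
K: dominated by C (cost 230≤270, benefit score 42≥39, time 4≤24, risk 2≤4).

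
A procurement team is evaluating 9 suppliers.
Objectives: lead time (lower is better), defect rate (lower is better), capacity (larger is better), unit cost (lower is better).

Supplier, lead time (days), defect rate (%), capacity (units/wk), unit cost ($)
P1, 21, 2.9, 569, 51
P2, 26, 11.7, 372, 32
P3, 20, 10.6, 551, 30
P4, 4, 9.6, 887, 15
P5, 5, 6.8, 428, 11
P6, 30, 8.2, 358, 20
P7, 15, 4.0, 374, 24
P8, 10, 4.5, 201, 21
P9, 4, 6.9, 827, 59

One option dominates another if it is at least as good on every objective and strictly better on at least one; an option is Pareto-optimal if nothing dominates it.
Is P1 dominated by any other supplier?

P2: worse on lead time (26 vs 21).
P3: worse on defect rate (10.6 vs 2.9).
P4: worse on defect rate (9.6 vs 2.9).
P5: worse on defect rate (6.8 vs 2.9).
P6: worse on lead time (30 vs 21).
P7: worse on defect rate (4.0 vs 2.9).
P8: worse on defect rate (4.5 vs 2.9).
P9: worse on defect rate (6.9 vs 2.9).
No option is at least as good as P1 on every objective and strictly better on one.

No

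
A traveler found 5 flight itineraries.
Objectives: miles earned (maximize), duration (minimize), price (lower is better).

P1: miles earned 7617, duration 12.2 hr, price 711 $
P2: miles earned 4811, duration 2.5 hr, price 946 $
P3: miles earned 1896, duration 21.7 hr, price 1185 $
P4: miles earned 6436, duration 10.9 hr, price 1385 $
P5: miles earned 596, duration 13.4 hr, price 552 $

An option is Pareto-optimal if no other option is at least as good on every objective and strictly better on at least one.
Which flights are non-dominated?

P1: not dominated (best miles earned).
P2: not dominated (best duration).
P3: dominated by P1 (miles earned 7617≥1896, duration 12.2≤21.7, price 711≤1185).
P4: not dominated.
P5: not dominated (best price).

P1, P2, P4, P5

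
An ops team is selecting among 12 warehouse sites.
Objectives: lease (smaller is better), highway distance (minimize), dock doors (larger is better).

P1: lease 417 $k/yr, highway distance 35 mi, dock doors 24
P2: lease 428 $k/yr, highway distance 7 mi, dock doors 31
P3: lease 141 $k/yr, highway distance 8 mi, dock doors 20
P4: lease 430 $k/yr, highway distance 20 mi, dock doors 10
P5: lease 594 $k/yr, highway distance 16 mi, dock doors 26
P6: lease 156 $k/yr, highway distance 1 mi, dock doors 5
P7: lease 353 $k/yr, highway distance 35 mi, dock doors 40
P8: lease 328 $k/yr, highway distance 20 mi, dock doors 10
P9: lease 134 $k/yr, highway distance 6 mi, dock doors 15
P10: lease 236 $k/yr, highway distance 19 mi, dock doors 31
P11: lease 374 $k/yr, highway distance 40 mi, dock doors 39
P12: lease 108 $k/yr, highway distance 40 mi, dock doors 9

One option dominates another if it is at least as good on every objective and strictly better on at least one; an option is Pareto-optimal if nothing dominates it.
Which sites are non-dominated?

P1: dominated by P7 (lease 353≤417, highway distance 35≤35, dock doors 40≥24).
P2: not dominated.
P3: not dominated.
P4: dominated by P2 (lease 428≤430, highway distance 7≤20, dock doors 31≥10).
P5: dominated by P2 (lease 428≤594, highway distance 7≤16, dock doors 31≥26).
P6: not dominated (best highway distance).
P7: not dominated (best dock doors).
P8: dominated by P3 (lease 141≤328, highway distance 8≤20, dock doors 20≥10).
P9: not dominated.
P10: not dominated.
P11: dominated by P7 (lease 353≤374, highway distance 35≤40, dock doors 40≥39).
P12: not dominated (best lease).

P2, P3, P6, P7, P9, P10, P12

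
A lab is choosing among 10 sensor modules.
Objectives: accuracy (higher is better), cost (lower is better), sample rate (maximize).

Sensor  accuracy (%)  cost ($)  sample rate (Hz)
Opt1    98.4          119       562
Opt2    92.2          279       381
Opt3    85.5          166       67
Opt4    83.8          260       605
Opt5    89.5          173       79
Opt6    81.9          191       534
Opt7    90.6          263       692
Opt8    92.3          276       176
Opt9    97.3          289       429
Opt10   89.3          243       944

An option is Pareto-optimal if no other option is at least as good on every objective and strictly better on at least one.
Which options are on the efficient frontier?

Opt1, Opt7, Opt10

Opt1: not dominated (best accuracy).
Opt2: dominated by Opt1 (accuracy 98.4≥92.2, cost 119≤279, sample rate 562≥381).
Opt3: dominated by Opt1 (accuracy 98.4≥85.5, cost 119≤166, sample rate 562≥67).
Opt4: dominated by Opt10 (accuracy 89.3≥83.8, cost 243≤260, sample rate 944≥605).
Opt5: dominated by Opt1 (accuracy 98.4≥89.5, cost 119≤173, sample rate 562≥79).
Opt6: dominated by Opt1 (accuracy 98.4≥81.9, cost 119≤191, sample rate 562≥534).
Opt7: not dominated.
Opt8: dominated by Opt1 (accuracy 98.4≥92.3, cost 119≤276, sample rate 562≥176).
Opt9: dominated by Opt1 (accuracy 98.4≥97.3, cost 119≤289, sample rate 562≥429).
Opt10: not dominated (best sample rate).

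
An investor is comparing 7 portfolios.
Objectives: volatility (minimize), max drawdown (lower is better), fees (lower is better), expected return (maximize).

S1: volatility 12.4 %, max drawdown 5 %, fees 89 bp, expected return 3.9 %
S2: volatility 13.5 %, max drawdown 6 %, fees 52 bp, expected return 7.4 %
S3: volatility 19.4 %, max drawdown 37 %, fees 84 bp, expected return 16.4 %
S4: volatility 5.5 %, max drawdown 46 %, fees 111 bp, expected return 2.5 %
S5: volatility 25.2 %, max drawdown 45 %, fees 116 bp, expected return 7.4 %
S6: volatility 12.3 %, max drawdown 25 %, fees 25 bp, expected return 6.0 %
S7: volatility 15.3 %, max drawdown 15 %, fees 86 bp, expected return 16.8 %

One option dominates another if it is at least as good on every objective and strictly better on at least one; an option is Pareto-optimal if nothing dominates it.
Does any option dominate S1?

S2: worse on volatility (13.5 vs 12.4).
S3: worse on volatility (19.4 vs 12.4).
S4: worse on max drawdown (46 vs 5).
S5: worse on volatility (25.2 vs 12.4).
S6: worse on max drawdown (25 vs 5).
S7: worse on volatility (15.3 vs 12.4).
No option is at least as good as S1 on every objective and strictly better on one.

No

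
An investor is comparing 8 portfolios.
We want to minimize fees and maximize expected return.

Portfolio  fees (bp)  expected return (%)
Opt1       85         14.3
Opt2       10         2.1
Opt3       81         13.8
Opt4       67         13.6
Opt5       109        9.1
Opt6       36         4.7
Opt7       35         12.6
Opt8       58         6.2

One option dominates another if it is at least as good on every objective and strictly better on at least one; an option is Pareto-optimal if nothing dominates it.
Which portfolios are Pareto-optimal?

Opt1: not dominated (best expected return).
Opt2: not dominated (best fees).
Opt3: not dominated.
Opt4: not dominated.
Opt5: dominated by Opt1 (fees 85≤109, expected return 14.3≥9.1).
Opt6: dominated by Opt7 (fees 35≤36, expected return 12.6≥4.7).
Opt7: not dominated.
Opt8: dominated by Opt7 (fees 35≤58, expected return 12.6≥6.2).

Opt1, Opt2, Opt3, Opt4, Opt7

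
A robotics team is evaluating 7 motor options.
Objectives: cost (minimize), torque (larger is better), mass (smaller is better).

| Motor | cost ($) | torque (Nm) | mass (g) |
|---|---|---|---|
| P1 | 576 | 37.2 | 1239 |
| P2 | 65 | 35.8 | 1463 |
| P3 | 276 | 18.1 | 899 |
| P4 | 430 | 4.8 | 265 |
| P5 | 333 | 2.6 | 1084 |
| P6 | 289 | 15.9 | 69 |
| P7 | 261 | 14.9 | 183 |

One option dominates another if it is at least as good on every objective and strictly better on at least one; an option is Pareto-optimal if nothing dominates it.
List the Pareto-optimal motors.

P1: not dominated (best torque).
P2: not dominated (best cost).
P3: not dominated.
P4: dominated by P6 (cost 289≤430, torque 15.9≥4.8, mass 69≤265).
P5: dominated by P3 (cost 276≤333, torque 18.1≥2.6, mass 899≤1084).
P6: not dominated (best mass).
P7: not dominated.

P1, P2, P3, P6, P7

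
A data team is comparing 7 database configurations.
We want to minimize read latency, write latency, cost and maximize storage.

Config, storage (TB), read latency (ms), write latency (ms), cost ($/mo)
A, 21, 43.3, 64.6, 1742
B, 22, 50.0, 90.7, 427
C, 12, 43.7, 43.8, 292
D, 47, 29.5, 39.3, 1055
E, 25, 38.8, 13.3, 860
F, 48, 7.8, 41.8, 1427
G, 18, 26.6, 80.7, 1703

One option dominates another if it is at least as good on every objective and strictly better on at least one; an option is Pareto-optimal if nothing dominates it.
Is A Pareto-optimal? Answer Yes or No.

D vs A: storage 47≥21, read latency 29.5≤43.3, write latency 39.3≤64.6, cost 1055≤1742 — D is at least as good on every objective and strictly better on at least one, so D dominates A.

No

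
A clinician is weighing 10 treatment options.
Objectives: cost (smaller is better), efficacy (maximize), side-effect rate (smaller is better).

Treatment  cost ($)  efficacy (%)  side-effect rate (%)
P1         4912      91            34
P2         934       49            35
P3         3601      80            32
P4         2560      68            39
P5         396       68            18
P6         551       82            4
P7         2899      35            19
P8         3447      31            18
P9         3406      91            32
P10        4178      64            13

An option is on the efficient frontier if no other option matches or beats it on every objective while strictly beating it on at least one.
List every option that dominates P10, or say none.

P6: cost 551≤4178, efficacy 82≥64, side-effect rate 4≤13 — dominates P10.
Others (P1, P2, P3, P4, P5, P7, P8, P9) are each worse than P10 on at least one objective.

P6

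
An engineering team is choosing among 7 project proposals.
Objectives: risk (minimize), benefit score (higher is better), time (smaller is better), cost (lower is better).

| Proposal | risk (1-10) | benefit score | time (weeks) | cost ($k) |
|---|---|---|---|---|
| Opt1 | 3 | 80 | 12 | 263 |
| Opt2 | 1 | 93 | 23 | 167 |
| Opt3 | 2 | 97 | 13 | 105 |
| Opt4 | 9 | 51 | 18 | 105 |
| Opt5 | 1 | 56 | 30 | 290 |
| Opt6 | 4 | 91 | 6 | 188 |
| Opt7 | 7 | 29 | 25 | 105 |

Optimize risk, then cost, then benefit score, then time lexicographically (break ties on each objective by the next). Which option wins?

First minimize risk: best is 1, kept {Opt2, Opt5}.
Then minimize cost: best is 167, kept {Opt2}.

Opt2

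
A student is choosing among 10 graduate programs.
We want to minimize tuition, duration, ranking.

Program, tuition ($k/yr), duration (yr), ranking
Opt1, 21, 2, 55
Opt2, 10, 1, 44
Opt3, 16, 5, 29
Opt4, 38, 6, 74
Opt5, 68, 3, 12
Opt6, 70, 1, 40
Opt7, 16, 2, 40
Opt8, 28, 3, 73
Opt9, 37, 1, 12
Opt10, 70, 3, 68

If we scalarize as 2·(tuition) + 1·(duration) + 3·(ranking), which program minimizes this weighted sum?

Opt1: 2·21 + 1·2 + 3·55 = 209
Opt2: 2·10 + 1·1 + 3·44 = 153
Opt3: 2·16 + 1·5 + 3·29 = 124
Opt4: 2·38 + 1·6 + 3·74 = 304
Opt5: 2·68 + 1·3 + 3·12 = 175
Opt6: 2·70 + 1·1 + 3·40 = 261
Opt7: 2·16 + 1·2 + 3·40 = 154
Opt8: 2·28 + 1·3 + 3·73 = 278
Opt9: 2·37 + 1·1 + 3·12 = 111
Opt10: 2·70 + 1·3 + 3·68 = 347
Lowest: Opt9 at 111.

Opt9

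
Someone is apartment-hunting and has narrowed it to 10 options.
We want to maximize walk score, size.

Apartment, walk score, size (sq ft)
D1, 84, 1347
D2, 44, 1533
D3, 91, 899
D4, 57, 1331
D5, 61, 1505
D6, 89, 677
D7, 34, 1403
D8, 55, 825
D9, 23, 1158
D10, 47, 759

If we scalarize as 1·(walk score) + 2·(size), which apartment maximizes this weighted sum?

D1: 1·84 + 2·1347 = 2778
D2: 1·44 + 2·1533 = 3110
D3: 1·91 + 2·899 = 1889
D4: 1·57 + 2·1331 = 2719
D5: 1·61 + 2·1505 = 3071
D6: 1·89 + 2·677 = 1443
D7: 1·34 + 2·1403 = 2840
D8: 1·55 + 2·825 = 1705
D9: 1·23 + 2·1158 = 2339
D10: 1·47 + 2·759 = 1565
Highest: D2 at 3110.

D2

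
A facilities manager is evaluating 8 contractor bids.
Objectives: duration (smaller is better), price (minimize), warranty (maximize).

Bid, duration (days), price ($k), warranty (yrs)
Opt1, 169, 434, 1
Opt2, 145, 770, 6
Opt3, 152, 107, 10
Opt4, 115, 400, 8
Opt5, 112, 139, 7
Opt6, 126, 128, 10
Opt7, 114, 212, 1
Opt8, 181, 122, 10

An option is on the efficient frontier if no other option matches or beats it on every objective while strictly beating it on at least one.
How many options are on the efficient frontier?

4

Opt1: dominated by Opt3 (duration 152≤169, price 107≤434, warranty 10≥1).
Opt2: dominated by Opt4 (duration 115≤145, price 400≤770, warranty 8≥6).
Opt3: not dominated (best price).
Opt4: not dominated.
Opt5: not dominated (best duration).
Opt6: not dominated.
Opt7: dominated by Opt5 (duration 112≤114, price 139≤212, warranty 7≥1).
Opt8: dominated by Opt3 (duration 152≤181, price 107≤122, warranty 10≥10).
Pareto-optimal: Opt3, Opt4, Opt5, Opt6 → 4.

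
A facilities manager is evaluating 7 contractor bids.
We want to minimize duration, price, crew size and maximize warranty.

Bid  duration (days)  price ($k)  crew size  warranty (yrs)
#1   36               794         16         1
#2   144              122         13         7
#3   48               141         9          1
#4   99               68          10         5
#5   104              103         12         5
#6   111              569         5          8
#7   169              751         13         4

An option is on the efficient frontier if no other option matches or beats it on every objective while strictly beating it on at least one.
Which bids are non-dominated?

#1: not dominated (best duration).
#2: not dominated.
#3: not dominated.
#4: not dominated (best price).
#5: dominated by #4 (duration 99≤104, price 68≤103, crew size 10≤12, warranty 5≥5).
#6: not dominated (best crew size).
#7: dominated by #2 (duration 144≤169, price 122≤751, crew size 13≤13, warranty 7≥4).

#1, #2, #3, #4, #6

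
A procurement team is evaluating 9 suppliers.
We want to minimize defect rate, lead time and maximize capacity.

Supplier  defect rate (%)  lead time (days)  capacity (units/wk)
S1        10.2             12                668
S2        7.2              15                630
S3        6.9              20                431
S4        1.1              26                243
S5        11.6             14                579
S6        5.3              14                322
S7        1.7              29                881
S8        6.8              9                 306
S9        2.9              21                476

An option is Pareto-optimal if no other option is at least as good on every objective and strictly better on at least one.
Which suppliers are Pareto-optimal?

S1: not dominated.
S2: not dominated.
S3: not dominated.
S4: not dominated (best defect rate).
S5: dominated by S1 (defect rate 10.2≤11.6, lead time 12≤14, capacity 668≥579).
S6: not dominated.
S7: not dominated (best capacity).
S8: not dominated (best lead time).
S9: not dominated.

S1, S2, S3, S4, S6, S7, S8, S9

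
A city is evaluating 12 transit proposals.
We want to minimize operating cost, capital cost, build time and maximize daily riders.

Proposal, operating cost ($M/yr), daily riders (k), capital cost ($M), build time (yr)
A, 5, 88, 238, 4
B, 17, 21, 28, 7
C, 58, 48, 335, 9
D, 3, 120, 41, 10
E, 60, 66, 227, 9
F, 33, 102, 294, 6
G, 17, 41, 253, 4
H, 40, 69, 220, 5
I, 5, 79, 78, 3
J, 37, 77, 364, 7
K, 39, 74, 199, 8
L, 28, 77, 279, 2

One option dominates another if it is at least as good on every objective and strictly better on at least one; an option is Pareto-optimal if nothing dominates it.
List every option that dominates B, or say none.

none

A: worse on capital cost (238 vs 28).
C: worse on operating cost (58 vs 17).
D: worse on capital cost (41 vs 28).
E: worse on operating cost (60 vs 17).
F: worse on operating cost (33 vs 17).
G: worse on capital cost (253 vs 28).
H: worse on operating cost (40 vs 17).
I: worse on capital cost (78 vs 28).
J: worse on operating cost (37 vs 17).
K: worse on operating cost (39 vs 17).
L: worse on operating cost (28 vs 17).
No option dominates B.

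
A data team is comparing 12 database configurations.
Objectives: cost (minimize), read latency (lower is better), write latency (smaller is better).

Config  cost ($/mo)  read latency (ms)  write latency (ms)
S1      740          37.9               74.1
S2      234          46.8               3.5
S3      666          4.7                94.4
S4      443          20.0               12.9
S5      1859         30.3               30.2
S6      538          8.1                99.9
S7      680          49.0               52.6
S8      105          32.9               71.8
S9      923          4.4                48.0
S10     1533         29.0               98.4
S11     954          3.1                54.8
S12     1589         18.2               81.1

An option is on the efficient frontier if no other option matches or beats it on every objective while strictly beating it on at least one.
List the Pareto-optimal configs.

S2, S3, S4, S6, S8, S9, S11

S1: dominated by S4 (cost 443≤740, read latency 20.0≤37.9, write latency 12.9≤74.1).
S2: not dominated (best write latency).
S3: not dominated.
S4: not dominated.
S5: dominated by S4 (cost 443≤1859, read latency 20.0≤30.3, write latency 12.9≤30.2).
S6: not dominated.
S7: dominated by S2 (cost 234≤680, read latency 46.8≤49.0, write latency 3.5≤52.6).
S8: not dominated (best cost).
S9: not dominated.
S10: dominated by S3 (cost 666≤1533, read latency 4.7≤29.0, write latency 94.4≤98.4).
S11: not dominated (best read latency).
S12: dominated by S9 (cost 923≤1589, read latency 4.4≤18.2, write latency 48.0≤81.1).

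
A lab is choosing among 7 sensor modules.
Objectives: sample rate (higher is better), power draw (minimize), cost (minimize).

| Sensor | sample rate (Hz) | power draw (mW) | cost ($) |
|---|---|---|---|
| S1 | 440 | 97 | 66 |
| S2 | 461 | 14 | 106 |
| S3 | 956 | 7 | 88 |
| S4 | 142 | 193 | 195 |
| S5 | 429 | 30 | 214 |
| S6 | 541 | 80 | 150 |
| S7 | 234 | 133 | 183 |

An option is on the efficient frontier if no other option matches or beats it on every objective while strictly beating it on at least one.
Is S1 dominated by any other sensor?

S2: worse on cost (106 vs 66).
S3: worse on cost (88 vs 66).
S4: worse on sample rate (142 vs 440).
S5: worse on sample rate (429 vs 440).
S6: worse on cost (150 vs 66).
S7: worse on sample rate (234 vs 440).
No option is at least as good as S1 on every objective and strictly better on one.

No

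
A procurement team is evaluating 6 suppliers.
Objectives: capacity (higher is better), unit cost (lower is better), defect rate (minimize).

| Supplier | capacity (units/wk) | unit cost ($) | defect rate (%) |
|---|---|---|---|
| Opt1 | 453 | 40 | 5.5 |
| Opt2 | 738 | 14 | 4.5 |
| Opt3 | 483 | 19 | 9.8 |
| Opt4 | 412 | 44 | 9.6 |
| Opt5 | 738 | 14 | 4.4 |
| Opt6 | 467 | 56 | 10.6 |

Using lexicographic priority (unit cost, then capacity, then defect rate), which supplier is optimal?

Opt5

First minimize unit cost: best is 14, kept {Opt2, Opt5}.
Then maximize capacity: best is 738, kept {Opt2, Opt5}.
Then minimize defect rate: best is 4.4, kept {Opt5}.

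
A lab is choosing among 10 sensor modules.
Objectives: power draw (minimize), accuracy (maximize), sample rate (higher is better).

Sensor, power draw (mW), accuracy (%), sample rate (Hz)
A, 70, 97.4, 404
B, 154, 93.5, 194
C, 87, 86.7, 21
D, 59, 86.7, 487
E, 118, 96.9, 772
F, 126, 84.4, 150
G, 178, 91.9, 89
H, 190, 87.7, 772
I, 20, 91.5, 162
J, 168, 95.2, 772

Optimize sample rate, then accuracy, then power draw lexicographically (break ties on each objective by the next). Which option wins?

E

First maximize sample rate: best is 772, kept {E, H, J}.
Then maximize accuracy: best is 96.9, kept {E}.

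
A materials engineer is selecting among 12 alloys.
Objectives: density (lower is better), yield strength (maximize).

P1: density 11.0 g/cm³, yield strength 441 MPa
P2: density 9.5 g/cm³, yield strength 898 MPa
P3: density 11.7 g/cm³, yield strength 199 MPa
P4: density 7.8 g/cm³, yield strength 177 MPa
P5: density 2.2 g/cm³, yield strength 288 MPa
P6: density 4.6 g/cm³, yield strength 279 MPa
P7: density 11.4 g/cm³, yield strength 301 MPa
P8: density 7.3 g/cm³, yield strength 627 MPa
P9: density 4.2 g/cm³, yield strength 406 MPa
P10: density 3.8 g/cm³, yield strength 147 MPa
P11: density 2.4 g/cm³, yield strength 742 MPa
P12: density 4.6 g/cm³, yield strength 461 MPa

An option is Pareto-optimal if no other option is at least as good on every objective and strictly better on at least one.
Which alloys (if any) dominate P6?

P5, P9, P11, P12

P5: density 2.2≤4.6, yield strength 288≥279 — dominates P6.
P9: density 4.2≤4.6, yield strength 406≥279 — dominates P6.
P11: density 2.4≤4.6, yield strength 742≥279 — dominates P6.
P12: density 4.6≤4.6, yield strength 461≥279 — dominates P6.
Others (P1, P2, P3, P4, P7, P8, P10) are each worse than P6 on at least one objective.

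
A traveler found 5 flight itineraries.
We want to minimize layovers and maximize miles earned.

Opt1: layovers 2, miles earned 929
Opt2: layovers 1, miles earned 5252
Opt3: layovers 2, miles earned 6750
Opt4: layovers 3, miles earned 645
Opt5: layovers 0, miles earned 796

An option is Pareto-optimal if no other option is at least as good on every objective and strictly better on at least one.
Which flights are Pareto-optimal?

Opt2, Opt3, Opt5

Opt1: dominated by Opt2 (layovers 1≤2, miles earned 5252≥929).
Opt2: not dominated.
Opt3: not dominated (best miles earned).
Opt4: dominated by Opt1 (layovers 2≤3, miles earned 929≥645).
Opt5: not dominated (best layovers).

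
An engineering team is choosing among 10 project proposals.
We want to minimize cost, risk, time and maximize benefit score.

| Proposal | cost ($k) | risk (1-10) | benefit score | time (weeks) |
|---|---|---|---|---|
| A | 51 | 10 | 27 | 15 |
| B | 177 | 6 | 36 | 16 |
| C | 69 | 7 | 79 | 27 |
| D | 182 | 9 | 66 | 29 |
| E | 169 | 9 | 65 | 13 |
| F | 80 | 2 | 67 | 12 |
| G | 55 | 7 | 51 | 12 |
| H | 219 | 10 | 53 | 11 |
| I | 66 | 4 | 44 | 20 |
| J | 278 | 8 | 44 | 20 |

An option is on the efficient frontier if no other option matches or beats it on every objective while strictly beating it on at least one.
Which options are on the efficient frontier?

A: not dominated (best cost).
B: dominated by F (cost 80≤177, risk 2≤6, benefit score 67≥36, time 12≤16).
C: not dominated (best benefit score).
D: dominated by C (cost 69≤182, risk 7≤9, benefit score 79≥66, time 27≤29).
E: dominated by F (cost 80≤169, risk 2≤9, benefit score 67≥65, time 12≤13).
F: not dominated (best risk).
G: not dominated.
H: not dominated (best time).
I: not dominated.
J: dominated by F (cost 80≤278, risk 2≤8, benefit score 67≥44, time 12≤20).

A, C, F, G, H, I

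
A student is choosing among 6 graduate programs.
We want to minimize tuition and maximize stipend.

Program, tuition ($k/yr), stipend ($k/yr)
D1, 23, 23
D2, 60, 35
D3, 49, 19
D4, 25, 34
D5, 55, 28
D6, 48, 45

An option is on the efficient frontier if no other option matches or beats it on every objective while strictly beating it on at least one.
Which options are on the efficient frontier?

D1: not dominated (best tuition).
D2: dominated by D6 (tuition 48≤60, stipend 45≥35).
D3: dominated by D1 (tuition 23≤49, stipend 23≥19).
D4: not dominated.
D5: dominated by D4 (tuition 25≤55, stipend 34≥28).
D6: not dominated (best stipend).

D1, D4, D6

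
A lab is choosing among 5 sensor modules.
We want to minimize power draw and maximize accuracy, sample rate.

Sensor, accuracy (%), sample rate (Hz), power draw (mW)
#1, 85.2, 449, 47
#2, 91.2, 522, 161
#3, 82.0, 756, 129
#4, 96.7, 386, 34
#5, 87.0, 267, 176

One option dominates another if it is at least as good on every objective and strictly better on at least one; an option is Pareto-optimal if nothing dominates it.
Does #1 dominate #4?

No

#1 vs #4: #1 is worse on accuracy (85.2 vs 96.7), so it does not dominate #4.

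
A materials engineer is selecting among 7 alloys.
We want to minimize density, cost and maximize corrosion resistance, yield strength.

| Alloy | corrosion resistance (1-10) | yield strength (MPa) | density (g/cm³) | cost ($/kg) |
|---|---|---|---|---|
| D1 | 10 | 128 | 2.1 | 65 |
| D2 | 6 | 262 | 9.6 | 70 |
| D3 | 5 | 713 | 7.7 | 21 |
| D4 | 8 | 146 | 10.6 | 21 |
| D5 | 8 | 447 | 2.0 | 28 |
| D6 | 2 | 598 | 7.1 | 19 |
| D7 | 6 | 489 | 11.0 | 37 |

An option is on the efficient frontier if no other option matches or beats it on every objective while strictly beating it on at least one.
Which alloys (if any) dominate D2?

D5: corrosion resistance 8≥6, yield strength 447≥262, density 2.0≤9.6, cost 28≤70 — dominates D2.
Others (D1, D3, D4, D6, D7) are each worse than D2 on at least one objective.

D5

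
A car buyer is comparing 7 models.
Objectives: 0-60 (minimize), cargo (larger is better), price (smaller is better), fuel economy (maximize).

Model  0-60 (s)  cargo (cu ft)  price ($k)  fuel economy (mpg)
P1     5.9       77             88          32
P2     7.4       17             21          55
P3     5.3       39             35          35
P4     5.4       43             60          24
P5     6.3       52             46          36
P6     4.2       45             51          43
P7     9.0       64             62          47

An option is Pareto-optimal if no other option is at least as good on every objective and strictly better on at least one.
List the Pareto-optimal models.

P1: not dominated (best cargo).
P2: not dominated (best price).
P3: not dominated.
P4: dominated by P6 (0-60 4.2≤5.4, cargo 45≥43, price 51≤60, fuel economy 43≥24).
P5: not dominated.
P6: not dominated (best 0-60).
P7: not dominated.

P1, P2, P3, P5, P6, P7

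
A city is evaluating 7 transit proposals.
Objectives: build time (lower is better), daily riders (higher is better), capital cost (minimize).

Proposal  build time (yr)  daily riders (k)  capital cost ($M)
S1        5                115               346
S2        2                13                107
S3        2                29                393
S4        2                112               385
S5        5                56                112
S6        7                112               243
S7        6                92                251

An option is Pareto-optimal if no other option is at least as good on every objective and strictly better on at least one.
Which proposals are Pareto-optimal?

S1, S2, S4, S5, S6, S7

S1: not dominated (best daily riders).
S2: not dominated (best capital cost).
S3: dominated by S4 (build time 2≤2, daily riders 112≥29, capital cost 385≤393).
S4: not dominated.
S5: not dominated.
S6: not dominated.
S7: not dominated.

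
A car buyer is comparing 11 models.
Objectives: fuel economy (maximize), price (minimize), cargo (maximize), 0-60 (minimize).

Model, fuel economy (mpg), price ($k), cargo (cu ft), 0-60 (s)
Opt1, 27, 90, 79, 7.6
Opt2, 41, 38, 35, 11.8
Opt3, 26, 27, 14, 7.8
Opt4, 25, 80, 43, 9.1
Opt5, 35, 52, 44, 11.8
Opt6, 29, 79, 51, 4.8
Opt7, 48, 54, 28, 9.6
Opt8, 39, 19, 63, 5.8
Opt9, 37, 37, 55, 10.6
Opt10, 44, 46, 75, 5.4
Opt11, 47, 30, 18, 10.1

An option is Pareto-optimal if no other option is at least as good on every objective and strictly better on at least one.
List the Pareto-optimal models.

Opt1: not dominated (best cargo).
Opt2: not dominated.
Opt3: dominated by Opt8 (fuel economy 39≥26, price 19≤27, cargo 63≥14, 0-60 5.8≤7.8).
Opt4: dominated by Opt6 (fuel economy 29≥25, price 79≤80, cargo 51≥43, 0-60 4.8≤9.1).
Opt5: dominated by Opt8 (fuel economy 39≥35, price 19≤52, cargo 63≥44, 0-60 5.8≤11.8).
Opt6: not dominated (best 0-60).
Opt7: not dominated (best fuel economy).
Opt8: not dominated (best price).
Opt9: dominated by Opt8 (fuel economy 39≥37, price 19≤37, cargo 63≥55, 0-60 5.8≤10.6).
Opt10: not dominated.
Opt11: not dominated.

Opt1, Opt2, Opt6, Opt7, Opt8, Opt10, Opt11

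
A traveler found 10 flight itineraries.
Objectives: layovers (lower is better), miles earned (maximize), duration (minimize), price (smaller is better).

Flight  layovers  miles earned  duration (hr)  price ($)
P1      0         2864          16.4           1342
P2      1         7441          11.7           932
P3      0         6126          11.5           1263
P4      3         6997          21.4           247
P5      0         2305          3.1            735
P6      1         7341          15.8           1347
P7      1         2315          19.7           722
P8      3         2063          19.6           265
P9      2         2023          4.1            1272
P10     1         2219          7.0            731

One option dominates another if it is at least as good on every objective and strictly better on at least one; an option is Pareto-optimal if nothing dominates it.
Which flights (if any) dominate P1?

P3: layovers 0≤0, miles earned 6126≥2864, duration 11.5≤16.4, price 1263≤1342 — dominates P1.
Others (P2, P4, P5, P6, P7, P8, P9, P10) are each worse than P1 on at least one objective.

P3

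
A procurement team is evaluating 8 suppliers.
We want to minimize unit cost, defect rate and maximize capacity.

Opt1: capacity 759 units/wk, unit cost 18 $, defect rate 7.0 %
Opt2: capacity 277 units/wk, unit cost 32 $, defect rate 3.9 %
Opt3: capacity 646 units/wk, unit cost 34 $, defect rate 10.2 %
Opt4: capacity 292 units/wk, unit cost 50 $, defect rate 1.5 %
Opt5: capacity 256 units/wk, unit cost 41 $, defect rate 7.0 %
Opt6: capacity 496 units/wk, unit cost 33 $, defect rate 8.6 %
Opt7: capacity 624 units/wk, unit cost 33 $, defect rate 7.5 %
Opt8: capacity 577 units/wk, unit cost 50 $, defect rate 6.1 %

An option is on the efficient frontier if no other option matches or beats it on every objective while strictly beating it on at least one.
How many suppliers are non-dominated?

Opt1: not dominated (best capacity).
Opt2: not dominated.
Opt3: dominated by Opt1 (capacity 759≥646, unit cost 18≤34, defect rate 7.0≤10.2).
Opt4: not dominated (best defect rate).
Opt5: dominated by Opt1 (capacity 759≥256, unit cost 18≤41, defect rate 7.0≤7.0).
Opt6: dominated by Opt1 (capacity 759≥496, unit cost 18≤33, defect rate 7.0≤8.6).
Opt7: dominated by Opt1 (capacity 759≥624, unit cost 18≤33, defect rate 7.0≤7.5).
Opt8: not dominated.
Pareto-optimal: Opt1, Opt2, Opt4, Opt8 → 4.

4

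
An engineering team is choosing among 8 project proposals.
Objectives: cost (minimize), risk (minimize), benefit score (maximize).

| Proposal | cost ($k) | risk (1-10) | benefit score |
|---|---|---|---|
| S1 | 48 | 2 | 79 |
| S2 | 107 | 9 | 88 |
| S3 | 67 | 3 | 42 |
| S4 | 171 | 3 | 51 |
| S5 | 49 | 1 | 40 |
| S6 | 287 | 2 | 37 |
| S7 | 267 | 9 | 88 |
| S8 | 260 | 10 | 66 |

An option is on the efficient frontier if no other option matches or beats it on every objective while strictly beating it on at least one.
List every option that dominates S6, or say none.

S1, S5

S1: cost 48≤287, risk 2≤2, benefit score 79≥37 — dominates S6.
S5: cost 49≤287, risk 1≤2, benefit score 40≥37 — dominates S6.
Others (S2, S3, S4, S7, S8) are each worse than S6 on at least one objective.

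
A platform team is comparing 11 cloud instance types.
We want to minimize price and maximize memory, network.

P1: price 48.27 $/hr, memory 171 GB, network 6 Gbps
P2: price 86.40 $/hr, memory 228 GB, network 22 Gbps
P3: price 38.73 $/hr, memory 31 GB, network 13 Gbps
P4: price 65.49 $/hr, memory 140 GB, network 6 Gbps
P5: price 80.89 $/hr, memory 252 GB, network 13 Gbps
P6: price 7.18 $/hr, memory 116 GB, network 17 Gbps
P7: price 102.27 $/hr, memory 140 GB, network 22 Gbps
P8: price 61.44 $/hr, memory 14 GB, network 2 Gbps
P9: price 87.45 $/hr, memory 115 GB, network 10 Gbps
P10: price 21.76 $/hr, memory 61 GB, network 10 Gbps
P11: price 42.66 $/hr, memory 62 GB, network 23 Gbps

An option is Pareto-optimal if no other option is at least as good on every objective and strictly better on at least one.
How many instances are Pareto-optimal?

5

P1: not dominated.
P2: not dominated.
P3: dominated by P6 (price 7.18≤38.73, memory 116≥31, network 17≥13).
P4: dominated by P1 (price 48.27≤65.49, memory 171≥140, network 6≥6).
P5: not dominated (best memory).
P6: not dominated (best price).
P7: dominated by P2 (price 86.40≤102.27, memory 228≥140, network 22≥22).
P8: dominated by P1 (price 48.27≤61.44, memory 171≥14, network 6≥2).
P9: dominated by P2 (price 86.40≤87.45, memory 228≥115, network 22≥10).
P10: dominated by P6 (price 7.18≤21.76, memory 116≥61, network 17≥10).
P11: not dominated (best network).
Pareto-optimal: P1, P2, P5, P6, P11 → 5.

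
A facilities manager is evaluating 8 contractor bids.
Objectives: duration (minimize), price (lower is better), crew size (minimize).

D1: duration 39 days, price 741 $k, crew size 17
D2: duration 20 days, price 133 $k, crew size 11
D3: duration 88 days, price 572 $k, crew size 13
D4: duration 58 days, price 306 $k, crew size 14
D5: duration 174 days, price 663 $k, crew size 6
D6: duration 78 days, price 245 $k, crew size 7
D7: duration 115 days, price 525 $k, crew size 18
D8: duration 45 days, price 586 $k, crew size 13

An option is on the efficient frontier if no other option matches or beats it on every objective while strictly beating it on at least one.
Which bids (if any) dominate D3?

D2, D6

D2: duration 20≤88, price 133≤572, crew size 11≤13 — dominates D3.
D6: duration 78≤88, price 245≤572, crew size 7≤13 — dominates D3.
Others (D1, D4, D5, D7, D8) are each worse than D3 on at least one objective.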